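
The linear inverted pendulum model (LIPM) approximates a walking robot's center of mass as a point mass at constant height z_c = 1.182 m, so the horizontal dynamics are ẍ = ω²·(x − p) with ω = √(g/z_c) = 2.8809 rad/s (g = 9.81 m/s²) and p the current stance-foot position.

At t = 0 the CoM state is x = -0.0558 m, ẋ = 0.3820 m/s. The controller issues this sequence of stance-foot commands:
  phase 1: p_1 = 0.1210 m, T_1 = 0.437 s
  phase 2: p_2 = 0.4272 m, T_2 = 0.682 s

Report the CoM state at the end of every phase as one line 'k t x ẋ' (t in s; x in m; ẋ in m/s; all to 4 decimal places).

phase 1: p=0.1210, T=0.437, ωT=1.258953, cosh=1.902842, sinh=1.618891; start (x,ẋ)=(-0.055800, 0.382000) → end (x,ẋ)=(-0.000762, -0.097685)
phase 2: p=0.4272, T=0.682, ωT=1.964774, cosh=3.636743, sinh=3.496556; start (x,ẋ)=(-0.000762, -0.097685) → end (x,ẋ)=(-1.247748, -4.666212)

1 0.4370 -0.0008 -0.0977
2 1.1190 -1.2477 -4.6662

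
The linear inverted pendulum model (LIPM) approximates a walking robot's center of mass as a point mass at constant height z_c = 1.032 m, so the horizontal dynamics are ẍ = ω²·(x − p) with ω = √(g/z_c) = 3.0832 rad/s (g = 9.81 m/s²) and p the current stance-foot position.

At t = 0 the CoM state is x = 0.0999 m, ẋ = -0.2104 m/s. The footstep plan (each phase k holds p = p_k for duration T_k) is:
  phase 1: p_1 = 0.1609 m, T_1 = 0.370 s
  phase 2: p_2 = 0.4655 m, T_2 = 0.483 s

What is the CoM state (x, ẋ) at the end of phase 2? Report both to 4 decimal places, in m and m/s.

phase 1: p=0.1609, T=0.370, ωT=1.140784, cosh=1.724395, sinh=1.404826; start (x,ẋ)=(0.099900, -0.210400) → end (x,ẋ)=(-0.040155, -0.627026)
phase 2: p=0.4655, T=0.483, ωT=1.489186, cosh=2.329520, sinh=2.103964; start (x,ẋ)=(-0.040155, -0.627026) → end (x,ẋ)=(-1.140312, -4.740819)

x = -1.1403, ẋ = -4.7408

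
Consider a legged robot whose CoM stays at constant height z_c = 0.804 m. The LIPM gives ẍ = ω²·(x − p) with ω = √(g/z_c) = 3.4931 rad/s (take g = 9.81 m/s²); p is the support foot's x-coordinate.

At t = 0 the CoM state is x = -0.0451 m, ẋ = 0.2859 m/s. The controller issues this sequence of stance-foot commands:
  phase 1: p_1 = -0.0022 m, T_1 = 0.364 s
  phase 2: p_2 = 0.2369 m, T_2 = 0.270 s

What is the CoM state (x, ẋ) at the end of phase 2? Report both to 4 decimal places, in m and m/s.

phase 1: p=-0.0022, T=0.364, ωT=1.271488, cosh=1.923285, sinh=1.642871; start (x,ẋ)=(-0.045100, 0.285900) → end (x,ẋ)=(0.049755, 0.303676)
phase 2: p=0.2369, T=0.270, ωT=0.943137, cosh=1.478715, sinh=1.089310; start (x,ẋ)=(0.049755, 0.303676) → end (x,ẋ)=(0.054867, -0.263048)

x = 0.0549, ẋ = -0.2630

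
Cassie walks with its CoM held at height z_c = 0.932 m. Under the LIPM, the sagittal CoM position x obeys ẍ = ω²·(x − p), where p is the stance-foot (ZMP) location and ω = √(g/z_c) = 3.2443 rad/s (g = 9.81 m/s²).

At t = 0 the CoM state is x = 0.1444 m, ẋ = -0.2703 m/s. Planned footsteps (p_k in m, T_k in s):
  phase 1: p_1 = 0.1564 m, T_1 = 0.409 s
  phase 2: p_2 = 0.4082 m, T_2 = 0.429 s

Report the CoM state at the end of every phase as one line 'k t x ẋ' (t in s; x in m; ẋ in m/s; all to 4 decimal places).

1 0.4090 -0.0138 -0.6135
2 0.8380 -0.8497 -3.8931

phase 1: p=0.1564, T=0.409, ωT=1.326919, cosh=2.017352, sinh=1.752059; start (x,ẋ)=(0.144400, -0.270300) → end (x,ẋ)=(-0.013782, -0.613501)
phase 2: p=0.4082, T=0.429, ωT=1.391805, cosh=2.135364, sinh=1.886738; start (x,ẋ)=(-0.013782, -0.613501) → end (x,ẋ)=(-0.849669, -3.893058)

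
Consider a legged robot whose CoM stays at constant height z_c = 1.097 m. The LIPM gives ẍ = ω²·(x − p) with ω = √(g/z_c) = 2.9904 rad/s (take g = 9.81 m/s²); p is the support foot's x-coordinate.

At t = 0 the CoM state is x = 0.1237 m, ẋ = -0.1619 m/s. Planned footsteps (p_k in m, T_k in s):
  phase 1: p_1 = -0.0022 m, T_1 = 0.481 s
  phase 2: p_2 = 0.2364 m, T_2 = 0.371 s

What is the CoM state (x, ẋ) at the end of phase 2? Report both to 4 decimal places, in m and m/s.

x = 0.3008, ẋ = 0.3858

phase 1: p=-0.0022, T=0.481, ωT=1.438382, cosh=2.225593, sinh=1.988281; start (x,ẋ)=(0.123700, -0.161900) → end (x,ẋ)=(0.170357, 0.388247)
phase 2: p=0.2364, T=0.371, ωT=1.109438, cosh=1.681199, sinh=1.351455; start (x,ẋ)=(0.170357, 0.388247) → end (x,ẋ)=(0.300829, 0.385814)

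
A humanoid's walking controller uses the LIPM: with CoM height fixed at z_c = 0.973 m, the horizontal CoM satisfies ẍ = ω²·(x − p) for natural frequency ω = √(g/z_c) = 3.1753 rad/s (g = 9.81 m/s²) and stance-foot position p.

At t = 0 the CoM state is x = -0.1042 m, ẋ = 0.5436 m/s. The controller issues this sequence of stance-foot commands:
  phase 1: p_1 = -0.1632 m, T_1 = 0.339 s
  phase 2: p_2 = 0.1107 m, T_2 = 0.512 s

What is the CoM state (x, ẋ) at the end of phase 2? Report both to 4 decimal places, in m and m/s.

phase 1: p=-0.1632, T=0.339, ωT=1.076427, cosh=1.637494, sinh=1.296682; start (x,ẋ)=(-0.104200, 0.543600) → end (x,ẋ)=(0.155400, 1.133066)
phase 2: p=0.1107, T=0.512, ωT=1.625754, cosh=2.639505, sinh=2.442742; start (x,ẋ)=(0.155400, 1.133066) → end (x,ẋ)=(1.100346, 3.337442)

x = 1.1003, ẋ = 3.3374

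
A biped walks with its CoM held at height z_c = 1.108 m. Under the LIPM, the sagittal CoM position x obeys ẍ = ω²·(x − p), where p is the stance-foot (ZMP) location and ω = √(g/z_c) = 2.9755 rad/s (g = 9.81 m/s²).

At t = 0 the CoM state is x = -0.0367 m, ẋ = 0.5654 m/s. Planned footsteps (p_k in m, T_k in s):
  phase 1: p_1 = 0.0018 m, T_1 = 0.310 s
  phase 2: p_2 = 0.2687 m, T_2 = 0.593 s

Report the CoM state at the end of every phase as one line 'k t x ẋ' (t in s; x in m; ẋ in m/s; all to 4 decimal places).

1 0.3100 0.1469 0.7022
2 0.9030 0.5715 1.0833

phase 1: p=0.0018, T=0.310, ωT=0.922405, cosh=1.456447, sinh=1.058885; start (x,ẋ)=(-0.036700, 0.565400) → end (x,ẋ)=(0.146935, 0.702173)
phase 2: p=0.2687, T=0.593, ωT=1.764471, cosh=3.004882, sinh=2.833604; start (x,ẋ)=(0.146935, 0.702173) → end (x,ẋ)=(0.571497, 1.083294)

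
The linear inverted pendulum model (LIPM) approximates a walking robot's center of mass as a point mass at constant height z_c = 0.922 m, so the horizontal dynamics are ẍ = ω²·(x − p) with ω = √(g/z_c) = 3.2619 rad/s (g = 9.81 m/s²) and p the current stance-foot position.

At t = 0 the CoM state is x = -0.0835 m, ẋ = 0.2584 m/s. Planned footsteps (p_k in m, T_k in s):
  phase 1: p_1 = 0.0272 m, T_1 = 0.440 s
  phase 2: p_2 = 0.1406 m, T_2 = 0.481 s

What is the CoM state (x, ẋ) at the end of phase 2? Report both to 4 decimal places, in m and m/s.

x = -0.4657, ẋ = -1.8699

phase 1: p=0.0272, T=0.440, ωT=1.435236, cosh=2.219348, sinh=1.981289; start (x,ẋ)=(-0.083500, 0.258400) → end (x,ẋ)=(-0.061529, -0.141949)
phase 2: p=0.1406, T=0.481, ωT=1.568974, cosh=2.504989, sinh=2.296730; start (x,ẋ)=(-0.061529, -0.141949) → end (x,ẋ)=(-0.465678, -1.869869)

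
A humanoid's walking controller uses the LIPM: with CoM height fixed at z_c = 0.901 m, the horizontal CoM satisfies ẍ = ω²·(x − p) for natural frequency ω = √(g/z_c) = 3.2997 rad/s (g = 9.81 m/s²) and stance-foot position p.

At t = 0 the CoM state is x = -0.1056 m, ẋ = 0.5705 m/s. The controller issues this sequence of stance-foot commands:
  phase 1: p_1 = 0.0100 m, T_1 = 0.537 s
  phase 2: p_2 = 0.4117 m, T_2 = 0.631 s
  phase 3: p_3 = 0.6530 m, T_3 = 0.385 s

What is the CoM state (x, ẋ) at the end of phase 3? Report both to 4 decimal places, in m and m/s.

x = -0.7426, ẋ = -4.3295

phase 1: p=0.0100, T=0.537, ωT=1.771939, cosh=3.026125, sinh=2.856122; start (x,ẋ)=(-0.105600, 0.570500) → end (x,ẋ)=(0.153988, 0.636950)
phase 2: p=0.4117, T=0.631, ωT=2.082111, cosh=4.073024, sinh=3.948357; start (x,ẋ)=(0.153988, 0.636950) → end (x,ẋ)=(0.124194, -0.763264)
phase 3: p=0.6530, T=0.385, ωT=1.270385, cosh=1.921473, sinh=1.640749; start (x,ẋ)=(0.124194, -0.763264) → end (x,ẋ)=(-0.742614, -4.329537)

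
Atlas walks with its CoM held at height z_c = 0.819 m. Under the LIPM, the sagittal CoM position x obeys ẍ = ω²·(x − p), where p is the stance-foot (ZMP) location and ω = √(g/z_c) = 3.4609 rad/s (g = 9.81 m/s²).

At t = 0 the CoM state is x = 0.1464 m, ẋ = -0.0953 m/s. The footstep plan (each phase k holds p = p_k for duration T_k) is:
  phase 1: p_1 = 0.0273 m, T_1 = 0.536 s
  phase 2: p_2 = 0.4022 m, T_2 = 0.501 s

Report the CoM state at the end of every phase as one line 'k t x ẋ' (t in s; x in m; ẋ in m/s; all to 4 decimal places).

1 0.5360 0.3314 0.9731
2 1.0370 0.9668 2.1690

phase 1: p=0.0273, T=0.536, ωT=1.855042, cosh=3.274208, sinh=3.117761; start (x,ẋ)=(0.146400, -0.095300) → end (x,ẋ)=(0.331407, 0.973088)
phase 2: p=0.4022, T=0.501, ωT=1.733911, cosh=2.919675, sinh=2.743082; start (x,ẋ)=(0.331407, 0.973088) → end (x,ẋ)=(0.966769, 2.169024)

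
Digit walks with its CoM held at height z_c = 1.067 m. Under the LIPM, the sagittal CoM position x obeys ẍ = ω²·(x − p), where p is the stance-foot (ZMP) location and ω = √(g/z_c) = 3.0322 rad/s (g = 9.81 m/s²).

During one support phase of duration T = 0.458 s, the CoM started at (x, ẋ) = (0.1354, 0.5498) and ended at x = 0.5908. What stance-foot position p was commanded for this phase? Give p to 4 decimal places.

p = 0.0341

ωT = 3.0322·0.458 = 1.388748; cosh(ωT) = 2.129606, sinh(ωT) = 1.880219
x(T) = p + (x₀−p)·cosh(ωT) + (ẋ₀/ω)·sinh(ωT) ⇒ p·(1 − cosh) = x(T) − x₀·cosh − (ẋ₀/ω)·sinh
numerator   = 0.5908 − (0.1354)·2.129606 − (0.5498/3.0322)·1.880219 = -0.038471
denominator = 1 − 2.129606 = -1.129606
p = -0.038471 / -1.129606 = 0.0341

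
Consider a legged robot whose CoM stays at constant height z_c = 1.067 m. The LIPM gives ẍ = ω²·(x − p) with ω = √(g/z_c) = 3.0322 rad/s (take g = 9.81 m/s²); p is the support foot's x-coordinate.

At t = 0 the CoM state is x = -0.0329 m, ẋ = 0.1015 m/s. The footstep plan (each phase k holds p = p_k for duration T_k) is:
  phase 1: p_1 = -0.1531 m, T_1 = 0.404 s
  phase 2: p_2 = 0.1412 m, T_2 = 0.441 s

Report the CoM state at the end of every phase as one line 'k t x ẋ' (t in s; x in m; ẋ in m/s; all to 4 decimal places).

phase 1: p=-0.1531, T=0.404, ωT=1.225009, cosh=1.848976, sinh=1.555220; start (x,ẋ)=(-0.032900, 0.101500) → end (x,ẋ)=(0.121206, 0.754503)
phase 2: p=0.1412, T=0.441, ωT=1.337200, cosh=2.035473, sinh=1.772893; start (x,ẋ)=(0.121206, 0.754503) → end (x,ẋ)=(0.541653, 1.428289)

1 0.4040 0.1212 0.7545
2 0.8450 0.5417 1.4283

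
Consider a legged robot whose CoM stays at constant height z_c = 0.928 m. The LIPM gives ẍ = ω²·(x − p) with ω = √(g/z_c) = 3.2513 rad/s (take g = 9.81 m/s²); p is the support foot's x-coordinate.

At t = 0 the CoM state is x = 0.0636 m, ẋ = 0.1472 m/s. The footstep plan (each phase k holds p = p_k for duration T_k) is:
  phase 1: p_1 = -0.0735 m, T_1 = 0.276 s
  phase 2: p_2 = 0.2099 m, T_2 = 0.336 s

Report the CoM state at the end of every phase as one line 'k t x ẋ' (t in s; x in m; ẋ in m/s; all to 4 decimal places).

1 0.2760 0.1689 0.6664
2 0.6120 0.4131 0.9289

phase 1: p=-0.0735, T=0.276, ωT=0.897359, cosh=1.430380, sinh=1.022735; start (x,ẋ)=(0.063600, 0.147200) → end (x,ẋ)=(0.168909, 0.666439)
phase 2: p=0.2099, T=0.336, ωT=1.092437, cosh=1.658464, sinh=1.323066; start (x,ẋ)=(0.168909, 0.666439) → end (x,ẋ)=(0.413115, 0.928934)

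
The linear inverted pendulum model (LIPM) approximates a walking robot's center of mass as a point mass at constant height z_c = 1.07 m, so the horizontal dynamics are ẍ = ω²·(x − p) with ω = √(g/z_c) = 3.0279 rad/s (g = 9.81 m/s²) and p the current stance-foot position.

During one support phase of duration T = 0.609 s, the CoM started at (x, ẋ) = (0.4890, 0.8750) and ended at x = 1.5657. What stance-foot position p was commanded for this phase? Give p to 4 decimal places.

p = 0.4059

ωT = 3.0279·0.609 = 1.843991; cosh(ωT) = 3.239952, sinh(ωT) = 3.081767
x(T) = p + (x₀−p)·cosh(ωT) + (ẋ₀/ω)·sinh(ωT) ⇒ p·(1 − cosh) = x(T) − x₀·cosh − (ẋ₀/ω)·sinh
numerator   = 1.5657 − (0.4890)·3.239952 − (0.8750/3.0279)·3.081767 = -0.909203
denominator = 1 − 3.239952 = -2.239952
p = -0.909203 / -2.239952 = 0.4059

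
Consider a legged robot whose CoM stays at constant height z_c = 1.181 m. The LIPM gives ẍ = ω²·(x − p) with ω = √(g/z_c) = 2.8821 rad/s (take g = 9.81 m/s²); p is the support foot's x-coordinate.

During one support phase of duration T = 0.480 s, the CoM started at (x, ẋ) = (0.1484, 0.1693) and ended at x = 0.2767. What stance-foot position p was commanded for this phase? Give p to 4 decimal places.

ωT = 2.8821·0.480 = 1.383408; cosh(ωT) = 2.119597, sinh(ωT) = 1.868874
x(T) = p + (x₀−p)·cosh(ωT) + (ẋ₀/ω)·sinh(ωT) ⇒ p·(1 − cosh) = x(T) − x₀·cosh − (ẋ₀/ω)·sinh
numerator   = 0.2767 − (0.1484)·2.119597 − (0.1693/2.8821)·1.868874 = -0.147629
denominator = 1 − 2.119597 = -1.119597
p = -0.147629 / -1.119597 = 0.1319

p = 0.1319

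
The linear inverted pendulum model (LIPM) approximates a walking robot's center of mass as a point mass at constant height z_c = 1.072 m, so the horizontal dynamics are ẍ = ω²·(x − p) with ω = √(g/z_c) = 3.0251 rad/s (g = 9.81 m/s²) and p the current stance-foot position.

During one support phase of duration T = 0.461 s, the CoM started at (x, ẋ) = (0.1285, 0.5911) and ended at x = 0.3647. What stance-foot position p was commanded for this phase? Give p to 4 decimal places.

ωT = 3.0251·0.461 = 1.394571; cosh(ωT) = 2.140592, sinh(ωT) = 1.892652
x(T) = p + (x₀−p)·cosh(ωT) + (ẋ₀/ω)·sinh(ωT) ⇒ p·(1 − cosh) = x(T) − x₀·cosh − (ẋ₀/ω)·sinh
numerator   = 0.3647 − (0.1285)·2.140592 − (0.5911/3.0251)·1.892652 = -0.280188
denominator = 1 − 2.140592 = -1.140592
p = -0.280188 / -1.140592 = 0.2457

p = 0.2457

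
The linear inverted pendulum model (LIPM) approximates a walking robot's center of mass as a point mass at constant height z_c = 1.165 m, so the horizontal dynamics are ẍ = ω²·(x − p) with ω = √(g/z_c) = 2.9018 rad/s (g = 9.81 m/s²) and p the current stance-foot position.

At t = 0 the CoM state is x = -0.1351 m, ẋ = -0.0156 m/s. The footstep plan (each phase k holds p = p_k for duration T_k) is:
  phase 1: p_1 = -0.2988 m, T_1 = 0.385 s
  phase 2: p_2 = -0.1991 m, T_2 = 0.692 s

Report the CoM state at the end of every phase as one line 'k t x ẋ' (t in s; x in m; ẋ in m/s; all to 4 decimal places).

1 0.3850 -0.0292 0.6218
2 1.0770 1.2288 4.1606

phase 1: p=-0.2988, T=0.385, ωT=1.117193, cosh=1.691730, sinh=1.364533; start (x,ẋ)=(-0.135100, -0.015600) → end (x,ẋ)=(-0.029199, 0.621796)
phase 2: p=-0.1991, T=0.692, ωT=2.008046, cosh=3.791498, sinh=3.657247; start (x,ẋ)=(-0.029199, 0.621796) → end (x,ẋ)=(1.228750, 4.160624)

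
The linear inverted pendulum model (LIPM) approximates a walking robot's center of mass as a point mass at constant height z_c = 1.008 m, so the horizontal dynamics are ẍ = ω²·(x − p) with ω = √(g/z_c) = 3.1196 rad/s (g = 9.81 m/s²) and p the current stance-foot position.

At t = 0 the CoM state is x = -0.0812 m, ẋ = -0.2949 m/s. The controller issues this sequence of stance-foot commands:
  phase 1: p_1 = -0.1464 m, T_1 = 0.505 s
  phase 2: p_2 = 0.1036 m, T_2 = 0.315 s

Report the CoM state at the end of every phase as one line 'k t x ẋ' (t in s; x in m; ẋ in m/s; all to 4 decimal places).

phase 1: p=-0.1464, T=0.505, ωT=1.575398, cosh=2.519795, sinh=2.312870; start (x,ẋ)=(-0.081200, -0.294900) → end (x,ẋ)=(-0.200748, -0.272655)
phase 2: p=0.1036, T=0.315, ωT=0.982674, cosh=1.522950, sinh=1.148641; start (x,ẋ)=(-0.200748, -0.272655) → end (x,ẋ)=(-0.460299, -1.505810)

1 0.5050 -0.2007 -0.2727
2 0.8200 -0.4603 -1.5058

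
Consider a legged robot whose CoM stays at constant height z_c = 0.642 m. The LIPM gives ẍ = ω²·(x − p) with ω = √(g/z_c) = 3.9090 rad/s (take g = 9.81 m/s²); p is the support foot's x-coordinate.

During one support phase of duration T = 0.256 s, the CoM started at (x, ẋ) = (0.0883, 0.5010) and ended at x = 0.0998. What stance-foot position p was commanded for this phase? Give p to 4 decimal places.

p = 0.3443

ωT = 3.9090·0.256 = 1.000704; cosh(ωT) = 1.543908, sinh(ωT) = 1.176288
x(T) = p + (x₀−p)·cosh(ωT) + (ẋ₀/ω)·sinh(ωT) ⇒ p·(1 − cosh) = x(T) − x₀·cosh − (ẋ₀/ω)·sinh
numerator   = 0.0998 − (0.0883)·1.543908 − (0.5010/3.9090)·1.176288 = -0.187287
denominator = 1 − 1.543908 = -0.543908
p = -0.187287 / -0.543908 = 0.3443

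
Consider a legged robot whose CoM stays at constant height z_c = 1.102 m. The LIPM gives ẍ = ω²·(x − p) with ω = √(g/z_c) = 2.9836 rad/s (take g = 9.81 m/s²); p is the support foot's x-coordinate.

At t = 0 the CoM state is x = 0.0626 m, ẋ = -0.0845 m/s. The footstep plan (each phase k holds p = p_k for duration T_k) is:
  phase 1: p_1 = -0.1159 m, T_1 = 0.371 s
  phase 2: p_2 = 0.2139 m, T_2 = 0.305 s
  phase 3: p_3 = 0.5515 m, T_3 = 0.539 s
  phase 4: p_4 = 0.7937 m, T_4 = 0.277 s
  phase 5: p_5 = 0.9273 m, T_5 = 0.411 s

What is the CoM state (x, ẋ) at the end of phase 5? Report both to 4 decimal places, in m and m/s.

x = -0.8353, ẋ = -5.0151

phase 1: p=-0.1159, T=0.371, ωT=1.106916, cosh=1.677795, sinh=1.347218; start (x,ẋ)=(0.062600, -0.084500) → end (x,ẋ)=(0.145431, 0.575718)
phase 2: p=0.2139, T=0.305, ωT=0.909998, cosh=1.443421, sinh=1.040896; start (x,ẋ)=(0.145431, 0.575718) → end (x,ẋ)=(0.315923, 0.618366)
phase 3: p=0.5515, T=0.539, ωT=1.608160, cosh=2.596936, sinh=2.396680; start (x,ẋ)=(0.315923, 0.618366) → end (x,ẋ)=(0.436445, -0.078694)
phase 4: p=0.7937, T=0.277, ωT=0.826457, cosh=1.361403, sinh=0.923806; start (x,ẋ)=(0.436445, -0.078694) → end (x,ẋ)=(0.282966, -1.091824)
phase 5: p=0.9273, T=0.411, ωT=1.226260, cosh=1.850922, sinh=1.557534; start (x,ẋ)=(0.282966, -1.091824) → end (x,ẋ)=(-0.835278, -5.015138)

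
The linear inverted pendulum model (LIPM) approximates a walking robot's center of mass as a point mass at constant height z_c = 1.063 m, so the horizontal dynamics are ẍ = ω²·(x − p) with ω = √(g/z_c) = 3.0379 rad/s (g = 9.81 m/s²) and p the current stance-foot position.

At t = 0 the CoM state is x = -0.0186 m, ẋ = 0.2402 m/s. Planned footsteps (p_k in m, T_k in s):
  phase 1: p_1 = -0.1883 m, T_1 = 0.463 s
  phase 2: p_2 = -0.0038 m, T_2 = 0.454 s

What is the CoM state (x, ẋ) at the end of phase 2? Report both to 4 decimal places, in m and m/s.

phase 1: p=-0.1883, T=0.463, ωT=1.406548, cosh=2.163413, sinh=1.918426; start (x,ẋ)=(-0.018600, 0.240200) → end (x,ẋ)=(0.330517, 1.508661)
phase 2: p=-0.0038, T=0.454, ωT=1.379207, cosh=2.111764, sinh=1.859985; start (x,ẋ)=(0.330517, 1.508661) → end (x,ẋ)=(1.625892, 5.074977)

x = 1.6259, ẋ = 5.0750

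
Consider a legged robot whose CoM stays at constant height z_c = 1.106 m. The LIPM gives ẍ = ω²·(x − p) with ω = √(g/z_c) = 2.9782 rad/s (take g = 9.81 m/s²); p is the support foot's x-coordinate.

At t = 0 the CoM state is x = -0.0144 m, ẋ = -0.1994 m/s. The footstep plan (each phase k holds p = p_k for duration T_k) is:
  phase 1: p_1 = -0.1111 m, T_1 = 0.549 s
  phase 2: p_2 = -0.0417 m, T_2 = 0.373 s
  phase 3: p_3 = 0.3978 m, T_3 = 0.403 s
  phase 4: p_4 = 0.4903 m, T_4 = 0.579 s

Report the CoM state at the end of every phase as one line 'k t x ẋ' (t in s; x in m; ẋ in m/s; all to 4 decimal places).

phase 1: p=-0.1111, T=0.549, ωT=1.635032, cosh=2.662284, sinh=2.467337; start (x,ẋ)=(-0.014400, -0.199400) → end (x,ẋ)=(-0.018853, 0.179714)
phase 2: p=-0.0417, T=0.373, ωT=1.110869, cosh=1.683134, sinh=1.353861; start (x,ẋ)=(-0.018853, 0.179714) → end (x,ẋ)=(0.078450, 0.394602)
phase 3: p=0.3978, T=0.403, ωT=1.200215, cosh=1.810980, sinh=1.509850; start (x,ẋ)=(0.078450, 0.394602) → end (x,ẋ)=(0.019515, -0.721383)
phase 4: p=0.4903, T=0.579, ωT=1.724378, cosh=2.893657, sinh=2.715373; start (x,ẋ)=(0.019515, -0.721383) → end (x,ẋ)=(-1.529712, -5.894639)

1 0.5490 -0.0189 0.1797
2 0.9220 0.0785 0.3946
3 1.3250 0.0195 -0.7214
4 1.9040 -1.5297 -5.8946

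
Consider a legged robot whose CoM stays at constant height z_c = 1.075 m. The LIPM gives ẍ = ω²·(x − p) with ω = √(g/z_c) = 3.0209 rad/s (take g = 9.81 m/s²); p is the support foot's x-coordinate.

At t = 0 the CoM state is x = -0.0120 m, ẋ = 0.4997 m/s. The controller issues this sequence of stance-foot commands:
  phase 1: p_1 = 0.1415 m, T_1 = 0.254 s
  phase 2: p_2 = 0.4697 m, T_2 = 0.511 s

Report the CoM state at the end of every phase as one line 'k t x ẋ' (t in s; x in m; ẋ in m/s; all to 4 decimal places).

1 0.2540 0.0803 0.2624
2 0.7650 -0.2894 -1.9858

phase 1: p=0.1415, T=0.254, ωT=0.767309, cosh=1.309111, sinh=0.844850; start (x,ẋ)=(-0.012000, 0.499700) → end (x,ẋ)=(0.080302, 0.262399)
phase 2: p=0.4697, T=0.511, ωT=1.543680, cosh=2.447690, sinh=2.234097; start (x,ẋ)=(0.080302, 0.262399) → end (x,ẋ)=(-0.289370, -1.985771)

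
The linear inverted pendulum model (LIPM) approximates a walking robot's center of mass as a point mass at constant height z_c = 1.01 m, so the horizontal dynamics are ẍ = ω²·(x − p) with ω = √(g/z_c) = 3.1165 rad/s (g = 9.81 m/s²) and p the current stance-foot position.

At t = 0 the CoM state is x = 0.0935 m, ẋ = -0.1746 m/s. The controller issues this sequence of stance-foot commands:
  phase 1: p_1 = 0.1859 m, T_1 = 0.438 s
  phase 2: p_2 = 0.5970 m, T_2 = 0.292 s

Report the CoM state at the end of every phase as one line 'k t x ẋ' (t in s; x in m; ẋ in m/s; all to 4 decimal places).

1 0.4380 -0.1093 -0.8912
2 0.7300 -0.7202 -3.5778

phase 1: p=0.1859, T=0.438, ωT=1.365027, cosh=2.085601, sinh=1.830227; start (x,ẋ)=(0.093500, -0.174600) → end (x,ẋ)=(-0.109347, -0.891187)
phase 2: p=0.5970, T=0.292, ωT=0.910018, cosh=1.443442, sinh=1.040925; start (x,ẋ)=(-0.109347, -0.891187) → end (x,ẋ)=(-0.720231, -3.577796)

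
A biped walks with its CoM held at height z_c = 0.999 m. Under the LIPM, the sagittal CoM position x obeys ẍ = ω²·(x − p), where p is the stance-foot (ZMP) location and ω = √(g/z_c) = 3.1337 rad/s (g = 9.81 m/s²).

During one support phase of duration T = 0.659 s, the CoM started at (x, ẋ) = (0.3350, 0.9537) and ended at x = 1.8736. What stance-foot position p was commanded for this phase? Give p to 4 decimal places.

ωT = 3.1337·0.659 = 2.065108; cosh(ωT) = 4.006478, sinh(ωT) = 3.879674
x(T) = p + (x₀−p)·cosh(ωT) + (ẋ₀/ω)·sinh(ωT) ⇒ p·(1 − cosh) = x(T) − x₀·cosh − (ẋ₀/ω)·sinh
numerator   = 1.8736 − (0.3350)·4.006478 − (0.9537/3.1337)·3.879674 = -0.649297
denominator = 1 − 4.006478 = -3.006478
p = -0.649297 / -3.006478 = 0.2160

p = 0.2160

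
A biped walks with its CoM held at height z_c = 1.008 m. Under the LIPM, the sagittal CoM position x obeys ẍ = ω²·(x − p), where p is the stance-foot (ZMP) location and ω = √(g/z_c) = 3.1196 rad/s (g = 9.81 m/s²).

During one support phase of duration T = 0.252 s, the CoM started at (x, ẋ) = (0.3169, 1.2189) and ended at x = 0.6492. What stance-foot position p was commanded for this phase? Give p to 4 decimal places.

ωT = 3.1196·0.252 = 0.786139; cosh(ωT) = 1.325253, sinh(ωT) = 0.869653
x(T) = p + (x₀−p)·cosh(ωT) + (ẋ₀/ω)·sinh(ωT) ⇒ p·(1 − cosh) = x(T) − x₀·cosh − (ẋ₀/ω)·sinh
numerator   = 0.6492 − (0.3169)·1.325253 − (1.2189/3.1196)·0.869653 = -0.110566
denominator = 1 − 1.325253 = -0.325253
p = -0.110566 / -0.325253 = 0.3399

p = 0.3399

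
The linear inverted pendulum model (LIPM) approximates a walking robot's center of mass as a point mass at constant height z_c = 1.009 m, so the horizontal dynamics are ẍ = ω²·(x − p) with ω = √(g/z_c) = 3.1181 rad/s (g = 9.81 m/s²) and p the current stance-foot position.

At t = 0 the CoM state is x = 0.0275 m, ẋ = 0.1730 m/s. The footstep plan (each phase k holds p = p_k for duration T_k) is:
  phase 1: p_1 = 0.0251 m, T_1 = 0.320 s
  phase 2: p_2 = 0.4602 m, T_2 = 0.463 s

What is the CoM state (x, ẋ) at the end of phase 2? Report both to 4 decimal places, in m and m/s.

phase 1: p=0.0251, T=0.320, ωT=0.997792, cosh=1.540490, sinh=1.171797; start (x,ẋ)=(0.027500, 0.173000) → end (x,ẋ)=(0.093811, 0.275274)
phase 2: p=0.4602, T=0.463, ωT=1.443680, cosh=2.236158, sinh=2.000100; start (x,ẋ)=(0.093811, 0.275274) → end (x,ẋ)=(-0.182529, -1.669432)

x = -0.1825, ẋ = -1.6694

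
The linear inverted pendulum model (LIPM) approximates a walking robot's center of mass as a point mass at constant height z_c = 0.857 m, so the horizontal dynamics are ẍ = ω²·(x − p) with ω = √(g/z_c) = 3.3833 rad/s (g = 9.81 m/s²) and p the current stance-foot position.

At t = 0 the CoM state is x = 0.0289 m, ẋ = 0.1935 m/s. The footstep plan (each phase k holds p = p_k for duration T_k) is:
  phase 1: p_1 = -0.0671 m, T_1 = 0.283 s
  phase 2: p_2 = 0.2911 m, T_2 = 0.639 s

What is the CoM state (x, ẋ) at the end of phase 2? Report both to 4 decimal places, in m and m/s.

x = 0.4489, ẋ = 0.6677

phase 1: p=-0.0671, T=0.283, ωT=0.957474, cosh=1.494484, sinh=1.110623; start (x,ẋ)=(0.028900, 0.193500) → end (x,ẋ)=(0.139890, 0.649910)
phase 2: p=0.2911, T=0.639, ωT=2.161929, cosh=4.401490, sinh=4.286387; start (x,ẋ)=(0.139890, 0.649910) → end (x,ẋ)=(0.448937, 0.667703)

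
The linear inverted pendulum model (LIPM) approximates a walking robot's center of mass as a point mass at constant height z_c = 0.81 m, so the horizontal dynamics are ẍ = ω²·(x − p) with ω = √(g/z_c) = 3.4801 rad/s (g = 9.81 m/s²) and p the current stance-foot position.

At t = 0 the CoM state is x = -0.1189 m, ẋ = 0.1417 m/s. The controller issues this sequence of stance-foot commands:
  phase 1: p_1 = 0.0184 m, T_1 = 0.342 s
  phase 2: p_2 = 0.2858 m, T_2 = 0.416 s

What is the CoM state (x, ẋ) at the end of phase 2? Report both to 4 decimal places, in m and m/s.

x = -0.9960, ẋ = -4.1977

phase 1: p=0.0184, T=0.342, ωT=1.190194, cosh=1.795941, sinh=1.491779; start (x,ẋ)=(-0.118900, 0.141700) → end (x,ẋ)=(-0.167442, -0.458313)
phase 2: p=0.2858, T=0.416, ωT=1.447722, cosh=2.244259, sinh=2.009154; start (x,ẋ)=(-0.167442, -0.458313) → end (x,ẋ)=(-0.995988, -4.197665)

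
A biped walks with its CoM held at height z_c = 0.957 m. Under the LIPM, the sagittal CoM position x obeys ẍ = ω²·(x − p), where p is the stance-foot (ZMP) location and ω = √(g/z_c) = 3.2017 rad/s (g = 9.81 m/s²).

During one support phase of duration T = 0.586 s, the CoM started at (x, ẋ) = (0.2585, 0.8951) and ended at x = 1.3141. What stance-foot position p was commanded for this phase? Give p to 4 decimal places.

p = 0.1883

ωT = 3.2017·0.586 = 1.876196; cosh(ωT) = 3.340898, sinh(ωT) = 3.187726
x(T) = p + (x₀−p)·cosh(ωT) + (ẋ₀/ω)·sinh(ωT) ⇒ p·(1 − cosh) = x(T) − x₀·cosh − (ẋ₀/ω)·sinh
numerator   = 1.3141 − (0.2585)·3.340898 − (0.8951/3.2017)·3.187726 = -0.440715
denominator = 1 − 3.340898 = -2.340898
p = -0.440715 / -2.340898 = 0.1883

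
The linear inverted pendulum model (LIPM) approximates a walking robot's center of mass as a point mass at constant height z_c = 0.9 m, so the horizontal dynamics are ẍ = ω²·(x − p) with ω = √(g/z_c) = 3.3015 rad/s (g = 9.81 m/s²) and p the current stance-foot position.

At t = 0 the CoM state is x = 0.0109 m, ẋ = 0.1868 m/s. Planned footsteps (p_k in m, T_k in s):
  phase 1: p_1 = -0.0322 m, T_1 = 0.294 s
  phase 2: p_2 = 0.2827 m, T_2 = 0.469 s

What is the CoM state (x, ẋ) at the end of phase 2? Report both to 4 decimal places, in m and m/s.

phase 1: p=-0.0322, T=0.294, ωT=0.970641, cosh=1.509238, sinh=1.130398; start (x,ẋ)=(0.010900, 0.186800) → end (x,ẋ)=(0.096806, 0.442775)
phase 2: p=0.2827, T=0.469, ωT=1.548403, cosh=2.458271, sinh=2.245684; start (x,ẋ)=(0.096806, 0.442775) → end (x,ẋ)=(0.126900, -0.289776)

x = 0.1269, ẋ = -0.2898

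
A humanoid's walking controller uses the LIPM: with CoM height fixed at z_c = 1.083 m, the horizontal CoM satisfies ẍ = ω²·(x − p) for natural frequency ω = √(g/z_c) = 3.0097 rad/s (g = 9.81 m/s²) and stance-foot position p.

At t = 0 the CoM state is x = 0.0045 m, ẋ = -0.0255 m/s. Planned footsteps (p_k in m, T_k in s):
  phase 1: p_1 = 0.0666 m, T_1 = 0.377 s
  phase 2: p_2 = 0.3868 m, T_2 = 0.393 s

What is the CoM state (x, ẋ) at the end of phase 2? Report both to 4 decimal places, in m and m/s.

x = -0.5455, ẋ = -2.4949

phase 1: p=0.0666, T=0.377, ωT=1.134657, cosh=1.715819, sinh=1.394287; start (x,ẋ)=(0.004500, -0.025500) → end (x,ẋ)=(-0.051766, -0.304349)
phase 2: p=0.3868, T=0.393, ωT=1.182812, cosh=1.784977, sinh=1.478561; start (x,ẋ)=(-0.051766, -0.304349) → end (x,ẋ)=(-0.545546, -2.494884)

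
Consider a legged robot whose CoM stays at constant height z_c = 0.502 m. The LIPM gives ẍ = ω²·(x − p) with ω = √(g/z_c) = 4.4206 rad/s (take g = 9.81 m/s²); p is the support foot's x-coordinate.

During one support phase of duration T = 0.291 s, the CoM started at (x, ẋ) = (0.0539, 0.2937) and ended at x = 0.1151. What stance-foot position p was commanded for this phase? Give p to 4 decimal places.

p = 0.1065

ωT = 4.4206·0.291 = 1.286395; cosh(ωT) = 1.947989, sinh(ωT) = 1.671724
x(T) = p + (x₀−p)·cosh(ωT) + (ẋ₀/ω)·sinh(ωT) ⇒ p·(1 − cosh) = x(T) − x₀·cosh − (ẋ₀/ω)·sinh
numerator   = 0.1151 − (0.0539)·1.947989 − (0.2937/4.4206)·1.671724 = -0.100964
denominator = 1 − 1.947989 = -0.947989
p = -0.100964 / -0.947989 = 0.1065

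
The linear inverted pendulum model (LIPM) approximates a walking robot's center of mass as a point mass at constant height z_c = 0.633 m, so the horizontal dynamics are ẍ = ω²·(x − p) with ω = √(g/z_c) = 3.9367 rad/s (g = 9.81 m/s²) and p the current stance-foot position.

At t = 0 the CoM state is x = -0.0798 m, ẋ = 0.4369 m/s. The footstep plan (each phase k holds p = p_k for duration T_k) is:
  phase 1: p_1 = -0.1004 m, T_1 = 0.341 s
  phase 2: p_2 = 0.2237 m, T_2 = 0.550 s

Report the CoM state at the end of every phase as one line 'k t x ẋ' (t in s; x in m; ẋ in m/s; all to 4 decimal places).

1 0.3410 0.1397 1.0380
2 0.8910 0.9866 3.1603

phase 1: p=-0.1004, T=0.341, ωT=1.342415, cosh=2.044745, sinh=1.783531; start (x,ẋ)=(-0.079800, 0.436900) → end (x,ẋ)=(0.139660, 1.037987)
phase 2: p=0.2237, T=0.550, ωT=2.165185, cosh=4.415471, sinh=4.300743; start (x,ẋ)=(0.139660, 1.037987) → end (x,ẋ)=(0.986599, 3.160346)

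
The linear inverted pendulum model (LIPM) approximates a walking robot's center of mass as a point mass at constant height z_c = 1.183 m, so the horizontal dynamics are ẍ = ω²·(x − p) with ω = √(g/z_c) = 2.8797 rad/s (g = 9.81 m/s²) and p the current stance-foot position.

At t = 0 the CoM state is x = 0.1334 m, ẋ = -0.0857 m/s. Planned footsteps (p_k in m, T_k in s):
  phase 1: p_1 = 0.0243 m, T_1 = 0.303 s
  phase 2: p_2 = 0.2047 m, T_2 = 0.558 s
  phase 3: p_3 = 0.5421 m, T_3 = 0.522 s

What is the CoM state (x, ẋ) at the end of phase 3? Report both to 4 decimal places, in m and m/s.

x = -0.1506, ẋ = -1.7629

phase 1: p=0.0243, T=0.303, ωT=0.872549, cosh=1.405444, sinh=0.987559; start (x,ẋ)=(0.133400, -0.085700) → end (x,ẋ)=(0.148244, 0.189820)
phase 2: p=0.2047, T=0.558, ωT=1.606873, cosh=2.593852, sinh=2.393338; start (x,ẋ)=(0.148244, 0.189820) → end (x,ẋ)=(0.216023, 0.103266)
phase 3: p=0.5421, T=0.522, ωT=1.503203, cosh=2.359243, sinh=2.136826; start (x,ẋ)=(0.216023, 0.103266) → end (x,ẋ)=(-0.150569, -1.762861)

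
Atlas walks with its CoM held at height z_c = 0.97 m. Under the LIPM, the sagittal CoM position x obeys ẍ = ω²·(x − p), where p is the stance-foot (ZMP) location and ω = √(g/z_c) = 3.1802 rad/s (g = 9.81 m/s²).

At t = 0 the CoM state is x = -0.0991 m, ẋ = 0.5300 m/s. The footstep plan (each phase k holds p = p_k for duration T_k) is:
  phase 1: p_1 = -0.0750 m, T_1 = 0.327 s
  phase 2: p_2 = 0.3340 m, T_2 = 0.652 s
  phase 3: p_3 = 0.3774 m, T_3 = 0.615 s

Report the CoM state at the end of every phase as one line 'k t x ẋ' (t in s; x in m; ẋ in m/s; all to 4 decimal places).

phase 1: p=-0.0750, T=0.327, ωT=1.039925, cosh=1.591244, sinh=1.237762; start (x,ẋ)=(-0.099100, 0.530000) → end (x,ẋ)=(0.092932, 0.748493)
phase 2: p=0.3340, T=0.652, ωT=2.073490, cosh=4.039139, sinh=3.913393; start (x,ẋ)=(0.092932, 0.748493) → end (x,ẋ)=(0.281350, 0.023086)
phase 3: p=0.3774, T=0.615, ωT=1.955823, cosh=3.605592, sinh=3.464144; start (x,ẋ)=(0.281350, 0.023086) → end (x,ẋ)=(0.056230, -0.974912)

1 0.3270 0.0929 0.7485
2 0.9790 0.2814 0.0231
3 1.5940 0.0562 -0.9749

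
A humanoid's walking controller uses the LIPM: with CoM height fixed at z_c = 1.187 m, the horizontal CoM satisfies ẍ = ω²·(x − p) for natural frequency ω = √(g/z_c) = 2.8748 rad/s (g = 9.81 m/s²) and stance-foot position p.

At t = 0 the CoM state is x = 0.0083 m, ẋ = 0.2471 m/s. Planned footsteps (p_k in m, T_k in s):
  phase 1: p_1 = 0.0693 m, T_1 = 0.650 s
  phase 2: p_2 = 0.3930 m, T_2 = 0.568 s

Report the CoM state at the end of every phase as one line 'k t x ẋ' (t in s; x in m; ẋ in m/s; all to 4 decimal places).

1 0.6500 0.1388 0.2650
2 1.2180 -0.0555 -1.0948

phase 1: p=0.0693, T=0.650, ωT=1.868620, cosh=3.316843, sinh=3.162506; start (x,ẋ)=(0.008300, 0.247100) → end (x,ẋ)=(0.138802, 0.265006)
phase 2: p=0.3930, T=0.568, ωT=1.632886, cosh=2.656996, sinh=2.461631; start (x,ẋ)=(0.138802, 0.265006) → end (x,ẋ)=(-0.055484, -1.094763)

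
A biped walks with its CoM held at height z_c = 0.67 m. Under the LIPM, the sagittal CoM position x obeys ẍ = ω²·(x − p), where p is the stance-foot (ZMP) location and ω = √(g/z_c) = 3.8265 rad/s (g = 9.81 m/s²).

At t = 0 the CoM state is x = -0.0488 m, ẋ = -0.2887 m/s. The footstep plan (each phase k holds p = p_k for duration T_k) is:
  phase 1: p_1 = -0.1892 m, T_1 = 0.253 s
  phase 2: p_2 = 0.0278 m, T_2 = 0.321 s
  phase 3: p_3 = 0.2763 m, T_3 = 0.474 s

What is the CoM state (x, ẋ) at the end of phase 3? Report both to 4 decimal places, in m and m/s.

phase 1: p=-0.1892, T=0.253, ωT=0.968104, cosh=1.506376, sinh=1.126573; start (x,ẋ)=(-0.048800, -0.288700) → end (x,ẋ)=(-0.062702, 0.170350)
phase 2: p=0.0278, T=0.321, ωT=1.228306, cosh=1.854114, sinh=1.561326; start (x,ẋ)=(-0.062702, 0.170350) → end (x,ẋ)=(-0.070493, -0.224848)
phase 3: p=0.2763, T=0.474, ωT=1.813761, cosh=3.148256, sinh=2.985216; start (x,ẋ)=(-0.070493, -0.224848) → end (x,ẋ)=(-0.990907, -4.669272)

x = -0.9909, ẋ = -4.6693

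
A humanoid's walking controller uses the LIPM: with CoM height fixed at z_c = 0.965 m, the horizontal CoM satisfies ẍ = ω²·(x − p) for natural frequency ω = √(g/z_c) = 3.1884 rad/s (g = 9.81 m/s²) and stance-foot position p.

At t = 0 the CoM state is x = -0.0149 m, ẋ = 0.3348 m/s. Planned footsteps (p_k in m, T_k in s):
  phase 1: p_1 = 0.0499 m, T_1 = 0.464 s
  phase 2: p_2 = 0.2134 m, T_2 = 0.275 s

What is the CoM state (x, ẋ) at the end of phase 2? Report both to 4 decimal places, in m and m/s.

x = 0.1870, ẋ = 0.1840

phase 1: p=0.0499, T=0.464, ωT=1.479418, cosh=2.309079, sinh=2.081309; start (x,ẋ)=(-0.014900, 0.334800) → end (x,ẋ)=(0.118821, 0.343064)
phase 2: p=0.2134, T=0.275, ωT=0.876810, cosh=1.409665, sinh=0.993557; start (x,ẋ)=(0.118821, 0.343064) → end (x,ẋ)=(0.186979, 0.183992)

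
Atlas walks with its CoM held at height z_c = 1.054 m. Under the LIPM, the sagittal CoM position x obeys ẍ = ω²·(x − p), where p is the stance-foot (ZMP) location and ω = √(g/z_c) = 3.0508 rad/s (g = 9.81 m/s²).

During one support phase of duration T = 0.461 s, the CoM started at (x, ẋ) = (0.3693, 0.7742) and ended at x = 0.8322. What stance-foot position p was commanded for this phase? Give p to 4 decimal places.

p = 0.3898

ωT = 3.0508·0.461 = 1.406419; cosh(ωT) = 2.163166, sinh(ωT) = 1.918147
x(T) = p + (x₀−p)·cosh(ωT) + (ẋ₀/ω)·sinh(ωT) ⇒ p·(1 − cosh) = x(T) − x₀·cosh − (ẋ₀/ω)·sinh
numerator   = 0.8322 − (0.3693)·2.163166 − (0.7742/3.0508)·1.918147 = -0.453424
denominator = 1 − 2.163166 = -1.163166
p = -0.453424 / -1.163166 = 0.3898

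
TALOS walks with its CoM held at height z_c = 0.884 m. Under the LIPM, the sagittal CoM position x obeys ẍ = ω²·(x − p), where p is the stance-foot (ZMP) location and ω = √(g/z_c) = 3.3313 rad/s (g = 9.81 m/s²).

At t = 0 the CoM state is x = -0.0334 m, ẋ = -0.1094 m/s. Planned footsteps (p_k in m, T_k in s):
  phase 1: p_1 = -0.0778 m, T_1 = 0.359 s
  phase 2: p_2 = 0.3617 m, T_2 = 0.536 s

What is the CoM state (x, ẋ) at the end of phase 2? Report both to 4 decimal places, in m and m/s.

x = -0.8696, ẋ = -3.8693

phase 1: p=-0.0778, T=0.359, ωT=1.195937, cosh=1.804537, sinh=1.502117; start (x,ẋ)=(-0.033400, -0.109400) → end (x,ẋ)=(-0.047008, 0.024761)
phase 2: p=0.3617, T=0.536, ωT=1.785577, cosh=3.065359, sinh=2.897659; start (x,ẋ)=(-0.047008, 0.024761) → end (x,ẋ)=(-0.869599, -3.869346)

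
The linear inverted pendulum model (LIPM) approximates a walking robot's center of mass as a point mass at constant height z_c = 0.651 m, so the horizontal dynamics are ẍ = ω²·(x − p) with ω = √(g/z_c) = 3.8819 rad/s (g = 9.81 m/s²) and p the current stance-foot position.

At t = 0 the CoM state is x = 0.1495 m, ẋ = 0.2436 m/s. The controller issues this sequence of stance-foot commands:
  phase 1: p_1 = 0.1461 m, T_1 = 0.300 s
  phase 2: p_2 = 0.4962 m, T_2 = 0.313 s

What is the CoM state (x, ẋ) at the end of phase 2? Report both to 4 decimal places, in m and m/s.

phase 1: p=0.1461, T=0.300, ωT=1.164570, cosh=1.758301, sinh=1.446244; start (x,ẋ)=(0.149500, 0.243600) → end (x,ẋ)=(0.242834, 0.447410)
phase 2: p=0.4962, T=0.313, ωT=1.215035, cosh=1.833555, sinh=1.536856; start (x,ẋ)=(0.242834, 0.447410) → end (x,ẋ)=(0.208771, -0.691210)

x = 0.2088, ẋ = -0.6912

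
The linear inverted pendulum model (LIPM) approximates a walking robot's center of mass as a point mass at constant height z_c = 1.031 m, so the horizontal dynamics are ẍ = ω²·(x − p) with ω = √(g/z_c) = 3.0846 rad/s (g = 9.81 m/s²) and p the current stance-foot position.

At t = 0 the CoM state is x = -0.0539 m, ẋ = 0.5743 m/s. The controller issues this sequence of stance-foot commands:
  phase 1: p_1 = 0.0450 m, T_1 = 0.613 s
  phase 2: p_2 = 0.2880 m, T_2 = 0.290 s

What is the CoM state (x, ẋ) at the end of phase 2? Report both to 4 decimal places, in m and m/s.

phase 1: p=0.0450, T=0.613, ωT=1.890860, cosh=3.388002, sinh=3.237060; start (x,ẋ)=(-0.053900, 0.574300) → end (x,ẋ)=(0.312612, 0.958210)
phase 2: p=0.2880, T=0.290, ωT=0.894534, cosh=1.427497, sinh=1.018699; start (x,ẋ)=(0.312612, 0.958210) → end (x,ẋ)=(0.639585, 1.445179)

x = 0.6396, ẋ = 1.4452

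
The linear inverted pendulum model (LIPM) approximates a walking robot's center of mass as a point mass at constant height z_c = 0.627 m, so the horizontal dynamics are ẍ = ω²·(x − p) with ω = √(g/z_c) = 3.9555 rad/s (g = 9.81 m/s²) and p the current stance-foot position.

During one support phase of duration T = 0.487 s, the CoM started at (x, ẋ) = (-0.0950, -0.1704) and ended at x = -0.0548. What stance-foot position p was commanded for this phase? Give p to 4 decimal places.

p = -0.1688

ωT = 3.9555·0.487 = 1.926328; cosh(ωT) = 3.504972, sinh(ωT) = 3.359290
x(T) = p + (x₀−p)·cosh(ωT) + (ẋ₀/ω)·sinh(ωT) ⇒ p·(1 − cosh) = x(T) − x₀·cosh − (ẋ₀/ω)·sinh
numerator   = -0.0548 − (-0.0950)·3.504972 − (-0.1704/3.9555)·3.359290 = 0.422888
denominator = 1 − 3.504972 = -2.504972
p = 0.422888 / -2.504972 = -0.1688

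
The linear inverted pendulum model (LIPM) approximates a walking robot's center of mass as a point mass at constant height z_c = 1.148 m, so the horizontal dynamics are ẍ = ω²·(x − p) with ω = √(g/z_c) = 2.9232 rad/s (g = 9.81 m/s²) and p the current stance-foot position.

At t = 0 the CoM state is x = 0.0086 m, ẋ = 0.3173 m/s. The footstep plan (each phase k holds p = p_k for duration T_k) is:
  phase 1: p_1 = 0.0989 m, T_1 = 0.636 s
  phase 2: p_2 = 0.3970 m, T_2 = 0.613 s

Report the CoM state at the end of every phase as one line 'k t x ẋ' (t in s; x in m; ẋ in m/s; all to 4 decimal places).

phase 1: p=0.0989, T=0.636, ωT=1.859155, cosh=3.287058, sinh=3.131254; start (x,ẋ)=(0.008600, 0.317300) → end (x,ẋ)=(0.141962, 0.216442)
phase 2: p=0.3970, T=0.613, ωT=1.791922, cosh=3.083806, sinh=2.917167; start (x,ẋ)=(0.141962, 0.216442) → end (x,ẋ)=(-0.173492, -1.507361)

1 0.6360 0.1420 0.2164
2 1.2490 -0.1735 -1.5074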